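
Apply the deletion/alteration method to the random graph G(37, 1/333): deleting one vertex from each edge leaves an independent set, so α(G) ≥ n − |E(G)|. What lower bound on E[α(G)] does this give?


E[|E(G)|] = C(37, 2)·p = 666 · (1/333) = 2.
E[α(G)] ≥ n − E[|E(G)|] = 37 − 2 = 35.
Numerically: ≈ 35.0000.
(This is only a lower bound; the true E[α(G)] may be larger.)

E[α(G)] ≥ 35 ≈ 35.0000.


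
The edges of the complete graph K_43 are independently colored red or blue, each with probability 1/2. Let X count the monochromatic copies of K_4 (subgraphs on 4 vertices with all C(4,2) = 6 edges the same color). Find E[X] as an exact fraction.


Let X = Σ_S X_S over the C(43, 4) = 123410 subsets S of size 4, where X_S = 1 if the K_4 on S is monochromatic.
For a fixed S, the K_4 on S has C(4, 2) = 6 edges. P[all 6 edges red] = (1/2)^6, and likewise for blue, so P[monochromatic] = 2·(1/2)^6 = 2^{1 − 6} = 1/32.
Summing: E[X] = C(43, 4) · 2^{1 − 6} = 123410 · 1/32 = 61705/16.
Numerically: E[X] ≈ 3856.56250.

E[X] = C(43,4)·2^(1−C(4,2)) = 61705/16 ≈ 3856.56250.


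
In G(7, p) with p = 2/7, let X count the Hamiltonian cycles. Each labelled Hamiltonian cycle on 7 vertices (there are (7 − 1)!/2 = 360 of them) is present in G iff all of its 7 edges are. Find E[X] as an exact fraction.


K_7 has (7 − 1)!/2 = 360 labelled Hamiltonian cycles.
For each such Hamiltonian cycle H, let X_H = 1 if all 7 edges of H are present in G. Then P[X_H = 1] = p^{7} = (2/7)^{7} = 128/823543.
By linearity of expectation: E[X] = Σ_H E[X_H] = 360 · p^{7} = 360 · 128/823543 = 46080/823543.
Numerically: E[X] ≈ 0.05595.

E[X] = 360 · (2/7)^{7} = 46080/823543 ≈ 0.05595.


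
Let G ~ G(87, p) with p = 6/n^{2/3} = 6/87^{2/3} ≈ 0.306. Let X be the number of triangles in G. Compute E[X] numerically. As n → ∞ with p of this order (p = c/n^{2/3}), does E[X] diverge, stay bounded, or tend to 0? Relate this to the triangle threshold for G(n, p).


Number of potential triangles: C(87, 3) = 105995.
Each occurs with probability p³ ≈ (0.306)³ ≈ 2.85375e-02.
By linearity: E[X] = C(87, 3)·p³ ≈ 105995 · 2.85375e-02 ≈ 3024.828.
Since α = 2/3 < 1, p = c/n^{2/3} ≫ 1/n is above the triangle threshold p ~ 1/n. Asymptotically E[X] ~ (c³/6)·n^{3(1−α)} = (6³/6)·n^{1} → ∞; triangles are abundant w.h.p.

E[X] ≈ 3024.828; in regime p = Θ(1/n^{2/3}) E[X] diverges (above the triangle threshold p ~ 1/n).


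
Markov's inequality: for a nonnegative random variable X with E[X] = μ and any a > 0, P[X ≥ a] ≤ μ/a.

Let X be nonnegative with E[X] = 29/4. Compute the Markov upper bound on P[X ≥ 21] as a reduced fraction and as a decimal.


μ = E[X] = 29/4, a = 21.
Markov: P[X ≥ 21] ≤ μ/a = (29/4)/21 = 29/84.
Numerically: ≈ 0.345.
(Since a = 21 > μ = 7.250, the bound 29/84 is < 1 and informative.)

P[X ≥ 21] ≤ 29/84 ≈ 0.345.


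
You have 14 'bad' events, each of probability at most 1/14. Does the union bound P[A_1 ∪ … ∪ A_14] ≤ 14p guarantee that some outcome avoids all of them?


Union bound: P[∪_{i=1}^{14} A_i] ≤ Σ_i P[A_i] ≤ 14·p = 14·(1/14) = 1.
Numerically: 1 ≈ 1.000.
Is 1 < 1? NO.
Since the bound 1 is ≥ 1, the union bound is uninformative here; it does NOT by itself certify existence.

14·p = 1 ≈ 1.000; existence NOT certified by the union bound.


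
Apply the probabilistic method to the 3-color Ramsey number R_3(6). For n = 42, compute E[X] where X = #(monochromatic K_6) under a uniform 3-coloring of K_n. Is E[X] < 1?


E[X] = C(42, 6) · 3^{1 − 15} = 5245786 · 3^{−14} = 5245786/4782969.
As a reduced fraction: E[X] = 5245786/4782969 ≈ 1.0968.
Is E[X] < 1? NO.
Since E[X] ≥ 1, the first-moment bound is inconclusive at n = 42; it does NOT by itself certify R_3(6) > 42.

E[X] = 5245786/4782969 ≈ 1.0968; E[X] ≥ 1; first-moment method inconclusive here.


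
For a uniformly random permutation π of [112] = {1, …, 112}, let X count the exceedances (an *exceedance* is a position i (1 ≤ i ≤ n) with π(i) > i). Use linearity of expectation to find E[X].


Write X = Σ_{i=1}^{112} X_i, where X_i = 1_{π(i) > i}.
For each fixed i, π(i) is uniform over {1, …, 112} (marginal of a uniform permutation), so P[π(i) > i] = (n − i)/n. Summing: Σ_{i=1}^{112} (n − i)/n = (0 + 1 + … + 111)/112 = 112(112 − 1)/(2·112) = (112 − 1)/2.
Hence E[X] = Σ_{i=1}^{112} (112 − i)/112 = 111/2 ≈ 55.50000.

E[X] = 111/2 = 55.50000.


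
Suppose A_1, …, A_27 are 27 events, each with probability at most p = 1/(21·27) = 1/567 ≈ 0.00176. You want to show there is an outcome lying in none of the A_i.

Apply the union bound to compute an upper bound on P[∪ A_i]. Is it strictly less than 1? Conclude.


Union bound: P[∪_{i=1}^{27} A_i] ≤ Σ_i P[A_i] ≤ 27·p = 27·(1/567) = 1/21.
Numerically: 1/21 ≈ 0.04762.
Is 1/21 < 1? YES.
Since P[∪ A_i] ≤ 1/21 < 1, the complement has P[∩ A_i^c] ≥ 1 − 1/21 = 20/21 > 0, so some outcome avoids every A_i.

27·p = 1/21 ≈ 0.04762; existence CERTIFIED by the union bound.


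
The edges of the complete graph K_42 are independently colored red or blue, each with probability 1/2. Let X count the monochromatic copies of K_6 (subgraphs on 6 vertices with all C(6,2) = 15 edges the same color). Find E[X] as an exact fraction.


Let X = Σ_S X_S over the C(42, 6) = 5245786 subsets S of size 6, where X_S = 1 if the K_6 on S is monochromatic.
For a fixed S, the K_6 on S has C(6, 2) = 15 edges. P[all 15 edges red] = (1/2)^15, and likewise for blue, so P[monochromatic] = 2·(1/2)^15 = 2^{1 − 15} = 1/16384.
Summing: E[X] = C(42, 6) · 2^{1 − 15} = 5245786 · 1/16384 = 2622893/8192.
Numerically: E[X] ≈ 320.177368.

E[X] = C(42,6)·2^(1−C(6,2)) = 2622893/8192 ≈ 320.177368.


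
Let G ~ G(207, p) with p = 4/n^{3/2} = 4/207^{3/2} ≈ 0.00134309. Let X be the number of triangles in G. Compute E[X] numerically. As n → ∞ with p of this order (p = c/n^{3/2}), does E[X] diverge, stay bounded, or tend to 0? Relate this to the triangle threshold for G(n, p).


Number of potential triangles: C(207, 3) = 1456935.
Each occurs with probability p³ ≈ (0.00134309)³ ≈ 2.42277687e-09.
By linearity: E[X] = C(207, 3)·p³ ≈ 1456935 · 2.42277687e-09 ≈ 0.003530.
Since α = 3/2 > 1, p = c/n^{3/2} = o(1/n) is below the triangle threshold p ~ 1/n. Asymptotically E[X] ~ (c³/6)·n^{3(1−α)} = (4³/6)·n^{-1.5} → 0, so by Markov's inequality G has no triangles w.h.p.

E[X] ≈ 0.003530; in regime p = Θ(1/n^{3/2}) E[X] tends to 0 (below the triangle threshold p ~ 1/n).


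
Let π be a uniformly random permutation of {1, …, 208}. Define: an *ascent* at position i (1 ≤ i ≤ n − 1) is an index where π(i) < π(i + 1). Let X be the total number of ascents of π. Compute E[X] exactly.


Write X = Σ X_I over i = 1, …, 207, with X_I the indicator of one ascent.
There are 207 indicators.
For each fixed i, the pair (π(i), π(i+1)) is a uniformly random ordered pair of distinct values from {1, …, 208}; by symmetry P[π(i) < π(i+1)] = 1/2.
By linearity: E[X] = 207 · (1/2) = (208 − 1) · (1/2) = 207/2 ≈ 103.5000.

E[X] = 207/2 = 103.5000.


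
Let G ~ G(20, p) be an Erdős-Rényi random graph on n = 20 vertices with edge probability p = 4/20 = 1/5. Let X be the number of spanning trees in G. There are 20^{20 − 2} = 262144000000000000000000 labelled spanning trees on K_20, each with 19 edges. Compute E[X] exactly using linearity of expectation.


K_20 has 20^{20 − 2} = 262144000000000000000000 labelled spanning trees.
For each such spanning tree H, let X_H = 1 if all 19 edges of H are present in G. Then P[X_H = 1] = p^{19} = (1/5)^{19} = 1/19073486328125.
By linearity: E[X] = Σ_H E[X_H] = 262144000000000000000000 · p^{19} = 262144000000000000000000 · 1/19073486328125 = 68719476736/5.
Numerically: E[X] ≈ 1.37439e+10.

E[X] = 262144000000000000000000 · (1/5)^{19} = 68719476736/5 ≈ 1.37439e+10.


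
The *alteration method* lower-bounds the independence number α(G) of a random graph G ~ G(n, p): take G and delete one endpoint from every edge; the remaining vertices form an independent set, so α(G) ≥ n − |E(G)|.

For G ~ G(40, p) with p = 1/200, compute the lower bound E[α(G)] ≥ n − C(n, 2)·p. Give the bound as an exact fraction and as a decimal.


E[|E(G)|] = C(40, 2)·p = 780 · (1/200) = 39/10.
E[α(G)] ≥ n − E[|E(G)|] = 40 − 39/10 = 361/10.
Numerically: ≈ 36.100.
(This is only a lower bound; the true E[α(G)] may be larger.)

E[α(G)] ≥ 361/10 ≈ 36.100.


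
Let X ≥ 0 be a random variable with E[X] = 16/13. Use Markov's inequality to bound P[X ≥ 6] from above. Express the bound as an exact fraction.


μ = E[X] = 16/13, a = 6.
Markov: P[X ≥ 6] ≤ μ/a = (16/13)/6 = 8/39.
Numerically: ≈ 0.205.
(Since a = 6 > μ = 1.231, the bound 8/39 is < 1 and informative.)

P[X ≥ 6] ≤ 8/39 ≈ 0.205.


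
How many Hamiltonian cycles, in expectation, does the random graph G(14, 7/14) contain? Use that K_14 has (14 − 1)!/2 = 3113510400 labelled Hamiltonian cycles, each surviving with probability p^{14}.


K_14 has (14 − 1)!/2 = 3113510400 labelled Hamiltonian cycles.
For each such Hamiltonian cycle H, let X_H = 1 if all 14 edges of H are present in G. Then P[X_H = 1] = p^{14} = (1/2)^{14} = 1/16384.
By linearity of expectation: E[X] = Σ_H E[X_H] = 3113510400 · p^{14} = 3113510400 · 1/16384 = 6081075/32.
Numerically: E[X] ≈ 190034.

E[X] = 3113510400 · (1/2)^{14} = 6081075/32 ≈ 190034.


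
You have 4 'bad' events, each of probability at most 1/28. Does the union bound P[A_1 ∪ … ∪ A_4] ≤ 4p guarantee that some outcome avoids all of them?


Union bound: P[∪_{i=1}^{4} A_i] ≤ Σ_i P[A_i] ≤ 4·p = 4·(1/28) = 1/7.
Numerically: 1/7 ≈ 0.1429.
Is 1/7 < 1? YES.
Since P[∪ A_i] ≤ 1/7 < 1, the complement has P[∩ A_i^c] ≥ 1 − 1/7 = 6/7 > 0, so some outcome avoids every A_i.

4·p = 1/7 ≈ 0.1429; existence CERTIFIED by the union bound.


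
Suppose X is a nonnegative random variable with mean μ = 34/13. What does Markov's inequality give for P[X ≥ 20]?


μ = E[X] = 34/13, a = 20.
Markov: P[X ≥ 20] ≤ μ/a = (34/13)/20 = 17/130.
Numerically: ≈ 0.131.
(Since a = 20 > μ = 2.615, the bound 17/130 is < 1 and informative.)

P[X ≥ 20] ≤ 17/130 ≈ 0.131.


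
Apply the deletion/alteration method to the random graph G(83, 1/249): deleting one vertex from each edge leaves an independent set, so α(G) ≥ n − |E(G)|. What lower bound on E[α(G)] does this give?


E[|E(G)|] = C(83, 2)·p = 3403 · (1/249) = 41/3.
E[α(G)] ≥ n − E[|E(G)|] = 83 − 41/3 = 208/3.
Numerically: ≈ 69.33333.
(This is only a lower bound; the true E[α(G)] may be larger.)

E[α(G)] ≥ 208/3 ≈ 69.33333.


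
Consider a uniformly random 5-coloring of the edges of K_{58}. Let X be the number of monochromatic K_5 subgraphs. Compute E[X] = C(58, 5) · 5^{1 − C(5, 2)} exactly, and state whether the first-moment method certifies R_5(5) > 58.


E[X] = C(58, 5) · 5^{1 − 10} = 4582116 · 5^{−9} = 4582116/1953125.
As a reduced fraction: E[X] = 4582116/1953125 ≈ 2.346.
Is E[X] < 1? NO.
Since E[X] ≥ 1, the first-moment bound is inconclusive at n = 58; it does NOT by itself certify R_5(5) > 58.

E[X] = 4582116/1953125 ≈ 2.346; E[X] ≥ 1; first-moment method inconclusive here.


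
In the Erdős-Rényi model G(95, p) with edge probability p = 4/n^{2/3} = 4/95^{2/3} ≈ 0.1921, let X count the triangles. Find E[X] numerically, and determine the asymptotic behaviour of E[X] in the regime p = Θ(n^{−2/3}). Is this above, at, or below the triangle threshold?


Number of potential triangles: C(95, 3) = 138415.
Each occurs with probability p³ ≈ (0.1921)³ ≈ 7.091413e-03.
By linearity: E[X] = C(95, 3)·p³ ≈ 138415 · 7.091413e-03 ≈ 981.5579.
Since α = 2/3 < 1, p = c/n^{2/3} ≫ 1/n is above the triangle threshold p ~ 1/n. Asymptotically E[X] ~ (c³/6)·n^{3(1−α)} = (4³/6)·n^{1} → ∞; triangles are abundant w.h.p.

E[X] ≈ 981.5579; in regime p = Θ(1/n^{2/3}) E[X] diverges (above the triangle threshold p ~ 1/n).


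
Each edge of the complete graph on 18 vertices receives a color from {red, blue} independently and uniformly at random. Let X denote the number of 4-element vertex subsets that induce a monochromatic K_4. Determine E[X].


Let X = Σ_S X_S over the C(18, 4) = 3060 subsets S of size 4, where X_S = 1 if the K_4 on S is monochromatic.
For a fixed S, the K_4 on S has C(4, 2) = 6 edges. P[all 6 edges red] = (1/2)^6, and likewise for blue, so P[monochromatic] = 2·(1/2)^6 = 2^{1 − 6} = 1/32.
By linearity: E[X] = C(18, 4) · 2^{1 − 6} = 3060 · 1/32 = 765/8.
Numerically: E[X] ≈ 95.6250.

E[X] = C(18,4)·2^(1−C(4,2)) = 765/8 ≈ 95.6250.


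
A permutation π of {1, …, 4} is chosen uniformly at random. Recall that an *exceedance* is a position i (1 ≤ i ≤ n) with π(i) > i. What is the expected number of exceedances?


Write X = Σ_{i=1}^{4} X_i, where X_i = 1_{π(i) > i}.
For each fixed i, π(i) is uniform over {1, …, 4} (marginal of a uniform permutation), so P[π(i) > i] = (n − i)/n. Summing: Σ_{i=1}^{4} (n − i)/n = (0 + 1 + … + 3)/4 = 4(4 − 1)/(2·4) = (4 − 1)/2.
Hence E[X] = Σ_{i=1}^{4} (4 − i)/4 = 3/2 ≈ 1.500.

E[X] = 3/2 = 1.500.


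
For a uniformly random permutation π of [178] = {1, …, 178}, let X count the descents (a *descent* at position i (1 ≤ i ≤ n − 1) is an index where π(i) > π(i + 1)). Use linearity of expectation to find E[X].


Write X = Σ X_I over i = 1, …, 177, with X_I the indicator of one descent.
There are 177 indicators.
For each fixed i, the pair (π(i), π(i+1)) is a uniformly random ordered pair of distinct values from {1, …, 178}; by symmetry P[π(i) > π(i+1)] = 1/2.
By linearity: E[X] = 177 · (1/2) = (178 − 1) · (1/2) = 177/2 ≈ 88.50000.

E[X] = 177/2 = 88.50000.


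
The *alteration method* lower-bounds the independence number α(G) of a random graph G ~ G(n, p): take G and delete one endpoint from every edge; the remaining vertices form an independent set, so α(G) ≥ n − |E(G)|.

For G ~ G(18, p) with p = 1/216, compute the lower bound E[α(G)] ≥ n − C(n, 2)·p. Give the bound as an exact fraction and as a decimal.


E[|E(G)|] = C(18, 2)·p = 153 · (1/216) = 17/24.
E[α(G)] ≥ n − E[|E(G)|] = 18 − 17/24 = 415/24.
Numerically: ≈ 17.292.
(This is only a lower bound; the true E[α(G)] may be larger.)

E[α(G)] ≥ 415/24 ≈ 17.292.


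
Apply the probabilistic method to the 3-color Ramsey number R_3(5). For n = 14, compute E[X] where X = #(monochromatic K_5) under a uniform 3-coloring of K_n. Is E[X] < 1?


E[X] = C(14, 5) · 3^{1 − 10} = 2002 · 3^{−9} = 2002/19683.
As a reduced fraction: E[X] = 2002/19683 ≈ 0.1017121.
Is E[X] < 1? YES.
Since E[X] < 1, there exists a 3-coloring of K_{14} with no monochromatic K_5; hence R_3(5) > 14.

E[X] = 2002/19683 ≈ 0.1017121; E[X] < 1, so R_3(5) > 14.


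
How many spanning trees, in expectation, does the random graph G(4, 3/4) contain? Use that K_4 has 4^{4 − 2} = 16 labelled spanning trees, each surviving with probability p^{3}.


K_4 has 4^{4 − 2} = 16 labelled spanning trees.
For each such spanning tree H, let X_H = 1 if all 3 edges of H are present in G. Then P[X_H = 1] = p^{3} = (3/4)^{3} = 27/64.
Summing the indicators: E[X] = Σ_H E[X_H] = 16 · p^{3} = 16 · 27/64 = 27/4.
Numerically: E[X] ≈ 6.75.

E[X] = 16 · (3/4)^{3} = 27/4 ≈ 6.75.


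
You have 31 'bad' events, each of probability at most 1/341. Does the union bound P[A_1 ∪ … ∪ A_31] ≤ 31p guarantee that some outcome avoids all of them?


Union bound: P[∪_{i=1}^{31} A_i] ≤ Σ_i P[A_i] ≤ 31·p = 31·(1/341) = 1/11.
Numerically: 1/11 ≈ 0.0909.
Is 1/11 < 1? YES.
Since P[∪ A_i] ≤ 1/11 < 1, the complement has P[∩ A_i^c] ≥ 1 − 1/11 = 10/11 > 0, so some outcome avoids every A_i.

31·p = 1/11 ≈ 0.0909; existence CERTIFIED by the union bound.


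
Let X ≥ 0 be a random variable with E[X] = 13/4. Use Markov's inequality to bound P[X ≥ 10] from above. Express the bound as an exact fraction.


μ = E[X] = 13/4, a = 10.
Markov: P[X ≥ 10] ≤ μ/a = (13/4)/10 = 13/40.
Numerically: ≈ 0.32500.
(Since a = 10 > μ = 3.25000, the bound 13/40 is < 1 and informative.)

P[X ≥ 10] ≤ 13/40 ≈ 0.32500.


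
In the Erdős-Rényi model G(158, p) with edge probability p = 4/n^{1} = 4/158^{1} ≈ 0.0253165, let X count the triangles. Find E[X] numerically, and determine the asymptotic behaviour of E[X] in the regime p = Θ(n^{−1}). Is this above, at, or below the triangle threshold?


Number of potential triangles: C(158, 3) = 644956.
Each occurs with probability p³ ≈ (0.0253165)³ ≈ 1.62258969e-05.
By linearity: E[X] = C(158, 3)·p³ ≈ 644956 · 1.62258969e-05 ≈ 10.464990.
Here α = 1, so p = 4/n is exactly at the triangle threshold p ~ 1/n. Asymptotically E[X] → c³/6 = 4³/6 = 32/3 ≈ 10.666667, a bounded constant. In this regime the triangle count is asymptotically Poisson(c³/6).

E[X] ≈ 10.464990; in regime p = Θ(1/n^{1}) E[X] stays bounded (at the triangle threshold p ~ 1/n).


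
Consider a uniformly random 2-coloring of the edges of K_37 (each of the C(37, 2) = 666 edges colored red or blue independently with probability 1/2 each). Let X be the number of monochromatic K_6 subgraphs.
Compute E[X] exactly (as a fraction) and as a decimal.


Let X = Σ_S X_S over the C(37, 6) = 2324784 subsets S of size 6, where X_S = 1 if the K_6 on S is monochromatic.
For a fixed S, the K_6 on S has C(6, 2) = 15 edges. P[all 15 edges red] = (1/2)^15, and likewise for blue, so P[monochromatic] = 2·(1/2)^15 = 2^{1 − 15} = 1/16384.
By linearity: E[X] = C(37, 6) · 2^{1 − 15} = 2324784 · 1/16384 = 145299/1024.
Numerically: E[X] ≈ 141.893555.

E[X] = C(37,6)·2^(1−C(6,2)) = 145299/1024 ≈ 141.893555.


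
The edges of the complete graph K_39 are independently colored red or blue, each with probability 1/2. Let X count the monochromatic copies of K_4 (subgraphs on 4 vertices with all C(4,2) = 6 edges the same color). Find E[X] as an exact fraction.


Let X = Σ_S X_S over the C(39, 4) = 82251 subsets S of size 4, where X_S = 1 if the K_4 on S is monochromatic.
For a fixed S, the K_4 on S has C(4, 2) = 6 edges. P[all 6 edges red] = (1/2)^6, and likewise for blue, so P[monochromatic] = 2·(1/2)^6 = 2^{1 − 6} = 1/32.
By linearity of expectation: E[X] = C(39, 4) · 2^{1 − 6} = 82251 · 1/32 = 82251/32.
Numerically: E[X] ≈ 2570.3438.

E[X] = C(39,4)·2^(1−C(4,2)) = 82251/32 ≈ 2570.3438.


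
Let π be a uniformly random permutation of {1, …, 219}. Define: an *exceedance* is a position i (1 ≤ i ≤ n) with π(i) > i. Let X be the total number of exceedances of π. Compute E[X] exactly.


Write X = Σ_{i=1}^{219} X_i, where X_i = 1_{π(i) > i}.
For each fixed i, π(i) is uniform over {1, …, 219} (marginal of a uniform permutation), so P[π(i) > i] = (n − i)/n. Summing: Σ_{i=1}^{219} (n − i)/n = (0 + 1 + … + 218)/219 = 219(219 − 1)/(2·219) = (219 − 1)/2.
Hence E[X] = Σ_{i=1}^{219} (219 − i)/219 = 109 ≈ 109.00000.

E[X] = 109 = 109.00000.


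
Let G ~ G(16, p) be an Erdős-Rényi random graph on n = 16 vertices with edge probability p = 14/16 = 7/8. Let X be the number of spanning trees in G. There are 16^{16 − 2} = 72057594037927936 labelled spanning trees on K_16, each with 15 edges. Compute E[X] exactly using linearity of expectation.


K_16 has 16^{16 − 2} = 72057594037927936 labelled spanning trees.
For each such spanning tree H, let X_H = 1 if all 15 edges of H are present in G. Then P[X_H = 1] = p^{15} = (7/8)^{15} = 4747561509943/35184372088832.
By linearity of expectation: E[X] = Σ_H E[X_H] = 72057594037927936 · p^{15} = 72057594037927936 · 4747561509943/35184372088832 = 9723005972363264.
Numerically: E[X] ≈ 9.723e+15.

E[X] = 72057594037927936 · (7/8)^{15} = 9723005972363264 ≈ 9.723e+15.


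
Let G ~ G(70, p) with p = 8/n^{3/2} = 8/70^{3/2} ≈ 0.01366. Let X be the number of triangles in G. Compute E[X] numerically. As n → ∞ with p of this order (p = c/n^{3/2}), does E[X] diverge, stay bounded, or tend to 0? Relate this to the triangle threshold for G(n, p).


Number of potential triangles: C(70, 3) = 54740.
Each occurs with probability p³ ≈ (0.01366)³ ≈ 2.5487591e-06.
By linearity: E[X] = C(70, 3)·p³ ≈ 54740 · 2.5487591e-06 ≈ 0.13952.
Since α = 3/2 > 1, p = c/n^{3/2} = o(1/n) is below the triangle threshold p ~ 1/n. Asymptotically E[X] ~ (c³/6)·n^{3(1−α)} = (8³/6)·n^{-1.5} → 0, so by Markov's inequality G has no triangles w.h.p.

E[X] ≈ 0.13952; in regime p = Θ(1/n^{3/2}) E[X] tends to 0 (below the triangle threshold p ~ 1/n).


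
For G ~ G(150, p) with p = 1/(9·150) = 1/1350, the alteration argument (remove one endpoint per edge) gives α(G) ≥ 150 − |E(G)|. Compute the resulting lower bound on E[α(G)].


E[|E(G)|] = C(150, 2)·p = 11175 · (1/1350) = 149/18.
E[α(G)] ≥ n − E[|E(G)|] = 150 − 149/18 = 2551/18.
Numerically: ≈ 141.7222.
(This is only a lower bound; the true E[α(G)] may be larger.)

E[α(G)] ≥ 2551/18 ≈ 141.7222.


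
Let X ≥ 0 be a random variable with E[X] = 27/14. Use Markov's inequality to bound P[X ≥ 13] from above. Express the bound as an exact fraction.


μ = E[X] = 27/14, a = 13.
Markov: P[X ≥ 13] ≤ μ/a = (27/14)/13 = 27/182.
Numerically: ≈ 0.14835.
(Since a = 13 > μ = 1.92857, the bound 27/182 is < 1 and informative.)

P[X ≥ 13] ≤ 27/182 ≈ 0.14835.


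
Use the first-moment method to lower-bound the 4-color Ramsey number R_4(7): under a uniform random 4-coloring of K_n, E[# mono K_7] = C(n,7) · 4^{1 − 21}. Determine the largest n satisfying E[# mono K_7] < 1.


We need C(n, 7) · 4^{1 − 21} < 1, i.e. C(n, 7) < 4^{21 − 1} = 1099511627776.
Check values of n near the boundary:
  n = 178: C(178, 7) = 996867063280; 996867063280 < 1099511627776? YES
  n = 179: C(179, 7) = 1037437234460; 1037437234460 < 1099511627776? YES
  n = 180: C(180, 7) = 1079414463600; 1079414463600 < 1099511627776? YES
  n = 181: C(181, 7) = 1122839183400; 1122839183400 < 1099511627776? NO
  n = 182: C(182, 7) = 1167752750736; 1167752750736 < 1099511627776? NO
The largest n with C(n, 7) < 1099511627776 is n = 180 (where E[X] = 67463403975/68719476736 ≈ 0.982). Hence R_4(7) > 180, i.e. R_4(7) ≥ 181.

Largest n = 180; hence R_4(7) > 180.


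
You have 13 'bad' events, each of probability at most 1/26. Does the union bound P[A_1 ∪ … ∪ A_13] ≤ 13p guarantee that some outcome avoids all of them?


Union bound: P[∪_{i=1}^{13} A_i] ≤ Σ_i P[A_i] ≤ 13·p = 13·(1/26) = 1/2.
Numerically: 1/2 ≈ 0.500.
Is 1/2 < 1? YES.
Since P[∪ A_i] ≤ 1/2 < 1, the complement has P[∩ A_i^c] ≥ 1 − 1/2 = 1/2 > 0, so some outcome avoids every A_i.

13·p = 1/2 ≈ 0.500; existence CERTIFIED by the union bound.


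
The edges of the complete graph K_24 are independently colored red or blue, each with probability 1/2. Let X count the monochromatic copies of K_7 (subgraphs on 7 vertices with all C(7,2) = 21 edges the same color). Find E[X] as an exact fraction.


Let X = Σ_S X_S over the C(24, 7) = 346104 subsets S of size 7, where X_S = 1 if the K_7 on S is monochromatic.
For a fixed S, the K_7 on S has C(7, 2) = 21 edges. P[all 21 edges red] = (1/2)^21, and likewise for blue, so P[monochromatic] = 2·(1/2)^21 = 2^{1 − 21} = 1/1048576.
Summing: E[X] = C(24, 7) · 2^{1 − 21} = 346104 · 1/1048576 = 43263/131072.
Numerically: E[X] ≈ 0.3301.

E[X] = C(24,7)·2^(1−C(7,2)) = 43263/131072 ≈ 0.3301.


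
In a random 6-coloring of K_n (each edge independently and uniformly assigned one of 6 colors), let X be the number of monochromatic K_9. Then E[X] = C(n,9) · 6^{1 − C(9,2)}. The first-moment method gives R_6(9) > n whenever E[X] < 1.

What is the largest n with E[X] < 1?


We need C(n, 9) · 6^{1 − 36} < 1, i.e. C(n, 9) < 6^{36 − 1} = 1719070799748422591028658176.
Check values of n near the boundary:
  n = 4406: C(4406, 9) = 1710356485221788389505285700; 1710356485221788389505285700 < 1719070799748422591028658176? YES
  n = 4407: C(4407, 9) = 1713856532599459170657070050; 1713856532599459170657070050 < 1719070799748422591028658176? YES
  n = 4408: C(4408, 9) = 1717362945146264156457459600; 1717362945146264156457459600 < 1719070799748422591028658176? YES
  n = 4409: C(4409, 9) = 1720875732988608787686577131; 1720875732988608787686577131 < 1719070799748422591028658176? NO
  n = 4410: C(4410, 9) = 1724394906266704102180823710; 1724394906266704102180823710 < 1719070799748422591028658176? NO
The largest n with C(n, 9) < 1719070799748422591028658176 is n = 4408 (where E[X] = 35778394690547169926197075/35813974994758803979763712 ≈ 0.999). Hence R_6(9) > 4408, i.e. R_6(9) ≥ 4409.

Largest n = 4408; hence R_6(9) > 4408.


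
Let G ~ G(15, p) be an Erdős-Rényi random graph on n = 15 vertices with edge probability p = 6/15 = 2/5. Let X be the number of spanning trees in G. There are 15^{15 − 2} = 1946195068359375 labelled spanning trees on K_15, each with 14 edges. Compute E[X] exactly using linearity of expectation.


K_15 has 15^{15 − 2} = 1946195068359375 labelled spanning trees.
For each such spanning tree H, let X_H = 1 if all 14 edges of H are present in G. Then P[X_H = 1] = p^{14} = (2/5)^{14} = 16384/6103515625.
By linearity of expectation: E[X] = Σ_H E[X_H] = 1946195068359375 · p^{14} = 1946195068359375 · 16384/6103515625 = 26121388032/5.
Numerically: E[X] ≈ 5.224e+09.

E[X] = 1946195068359375 · (2/5)^{14} = 26121388032/5 ≈ 5.224e+09.


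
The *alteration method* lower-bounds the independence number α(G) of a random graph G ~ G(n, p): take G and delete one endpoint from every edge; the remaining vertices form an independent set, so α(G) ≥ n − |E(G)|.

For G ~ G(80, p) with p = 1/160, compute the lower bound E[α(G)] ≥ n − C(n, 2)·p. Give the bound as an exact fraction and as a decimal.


E[|E(G)|] = C(80, 2)·p = 3160 · (1/160) = 79/4.
E[α(G)] ≥ n − E[|E(G)|] = 80 − 79/4 = 241/4.
Numerically: ≈ 60.25000.
(This is only a lower bound; the true E[α(G)] may be larger.)

E[α(G)] ≥ 241/4 ≈ 60.25000.


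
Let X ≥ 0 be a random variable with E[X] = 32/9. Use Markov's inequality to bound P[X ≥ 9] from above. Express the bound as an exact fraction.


μ = E[X] = 32/9, a = 9.
Markov: P[X ≥ 9] ≤ μ/a = (32/9)/9 = 32/81.
Numerically: ≈ 0.39506.
(Since a = 9 > μ = 3.55556, the bound 32/81 is < 1 and informative.)

P[X ≥ 9] ≤ 32/81 ≈ 0.39506.


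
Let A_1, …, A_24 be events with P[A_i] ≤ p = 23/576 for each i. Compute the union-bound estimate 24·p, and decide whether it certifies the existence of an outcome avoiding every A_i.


Union bound: P[∪_{i=1}^{24} A_i] ≤ Σ_i P[A_i] ≤ 24·p = 24·(23/576) = 23/24.
Numerically: 23/24 ≈ 0.9583.
Is 23/24 < 1? YES.
Since P[∪ A_i] ≤ 23/24 < 1, the complement has P[∩ A_i^c] ≥ 1 − 23/24 = 1/24 > 0, so some outcome avoids every A_i.

24·p = 23/24 ≈ 0.9583; existence CERTIFIED by the union bound.


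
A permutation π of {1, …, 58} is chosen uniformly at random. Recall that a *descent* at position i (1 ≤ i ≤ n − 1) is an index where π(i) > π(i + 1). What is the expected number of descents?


Write X = Σ X_I over i = 1, …, 57, with X_I the indicator of one descent.
There are 57 indicators.
For each fixed i, the pair (π(i), π(i+1)) is a uniformly random ordered pair of distinct values from {1, …, 58}; by symmetry P[π(i) > π(i+1)] = 1/2.
By linearity: E[X] = 57 · (1/2) = (58 − 1) · (1/2) = 57/2 ≈ 28.5000.

E[X] = 57/2 = 28.5000.


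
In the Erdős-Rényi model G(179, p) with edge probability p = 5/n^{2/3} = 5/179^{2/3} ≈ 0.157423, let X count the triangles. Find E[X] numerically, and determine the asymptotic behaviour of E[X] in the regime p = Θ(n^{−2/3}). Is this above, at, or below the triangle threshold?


Number of potential triangles: C(179, 3) = 939929.
Each occurs with probability p³ ≈ (0.157423)³ ≈ 3.90125152e-03.
By linearity: E[X] = C(179, 3)·p³ ≈ 939929 · 3.90125152e-03 ≈ 3666.899441.
Since α = 2/3 < 1, p = c/n^{2/3} ≫ 1/n is above the triangle threshold p ~ 1/n. Asymptotically E[X] ~ (c³/6)·n^{3(1−α)} = (5³/6)·n^{1} → ∞; triangles are abundant w.h.p.

E[X] ≈ 3666.899441; in regime p = Θ(1/n^{2/3}) E[X] diverges (above the triangle threshold p ~ 1/n).


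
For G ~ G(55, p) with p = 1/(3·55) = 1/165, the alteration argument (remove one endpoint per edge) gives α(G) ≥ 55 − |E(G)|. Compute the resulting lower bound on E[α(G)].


E[|E(G)|] = C(55, 2)·p = 1485 · (1/165) = 9.
E[α(G)] ≥ n − E[|E(G)|] = 55 − 9 = 46.
Numerically: ≈ 46.0000.
(This is only a lower bound; the true E[α(G)] may be larger.)

E[α(G)] ≥ 46 ≈ 46.0000.


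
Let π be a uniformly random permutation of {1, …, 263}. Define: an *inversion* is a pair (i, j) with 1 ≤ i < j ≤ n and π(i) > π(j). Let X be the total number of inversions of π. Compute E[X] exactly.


Write X = Σ X_I over the C(263, 2) = 34453 pairs i < j, with X_I the indicator of one inversion.
There are 34453 indicators.
For each fixed pair i < j, the values π(i) and π(j) are two distinct elements of {1, …, 263} in uniformly random order; by symmetry P[π(i) > π(j)] = 1/2.
By linearity: E[X] = 34453 · (1/2) = C(263, 2) · (1/2) = 34453/2 = 34453/2 ≈ 17226.5000.

E[X] = 34453/2 = 17226.5000.


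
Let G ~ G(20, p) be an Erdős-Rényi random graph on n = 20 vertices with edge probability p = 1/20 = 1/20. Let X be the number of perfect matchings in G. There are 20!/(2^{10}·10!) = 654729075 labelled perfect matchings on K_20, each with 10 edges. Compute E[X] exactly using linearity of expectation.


K_20 has 20!/(2^{10}·10!) = 654729075 labelled perfect matchings.
For each such perfect matching H, let X_H = 1 if all 10 edges of H are present in G. Then P[X_H = 1] = p^{10} = (1/20)^{10} = 1/10240000000000.
By linearity of expectation: E[X] = Σ_H E[X_H] = 654729075 · p^{10} = 654729075 · 1/10240000000000 = 26189163/409600000000.
Numerically: E[X] ≈ 6.394e-05.

E[X] = 654729075 · (1/20)^{10} = 26189163/409600000000 ≈ 6.394e-05.


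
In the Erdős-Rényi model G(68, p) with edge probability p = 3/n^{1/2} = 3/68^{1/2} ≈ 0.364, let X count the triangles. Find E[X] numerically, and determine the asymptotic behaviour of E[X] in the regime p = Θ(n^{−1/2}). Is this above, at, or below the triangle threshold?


Number of potential triangles: C(68, 3) = 50116.
Each occurs with probability p³ ≈ (0.364)³ ≈ 4.81505e-02.
By linearity: E[X] = C(68, 3)·p³ ≈ 50116 · 4.81505e-02 ≈ 2413.108.
Since α = 1/2 < 1, p = c/n^{1/2} ≫ 1/n is above the triangle threshold p ~ 1/n. Asymptotically E[X] ~ (c³/6)·n^{3(1−α)} = (3³/6)·n^{1.5} → ∞; triangles are abundant w.h.p.

E[X] ≈ 2413.108; in regime p = Θ(1/n^{1/2}) E[X] diverges (above the triangle threshold p ~ 1/n).


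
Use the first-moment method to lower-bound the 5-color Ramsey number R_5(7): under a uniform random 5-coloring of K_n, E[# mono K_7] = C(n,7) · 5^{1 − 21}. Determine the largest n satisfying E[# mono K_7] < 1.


We need C(n, 7) · 5^{1 − 21} < 1, i.e. C(n, 7) < 5^{21 − 1} = 95367431640625.
Check values of n near the boundary:
  n = 335: C(335, 7) = 88202498238195; 88202498238195 < 95367431640625? YES
  n = 336: C(336, 7) = 90079147136880; 90079147136880 < 95367431640625? YES
  n = 337: C(337, 7) = 91989916924632; 91989916924632 < 95367431640625? YES
  n = 338: C(338, 7) = 93935323022736; 93935323022736 < 95367431640625? YES
  n = 339: C(339, 7) = 95915887062372; 95915887062372 < 95367431640625? NO
  n = 340: C(340, 7) = 97932136940560; 97932136940560 < 95367431640625? NO
  n = 341: C(341, 7) = 99984606876440; 99984606876440 < 95367431640625? NO
The largest n with C(n, 7) < 95367431640625 is n = 338 (where E[X] = 93935323022736/95367431640625 ≈ 0.9849833). Hence R_5(7) > 338, i.e. R_5(7) ≥ 339.

Largest n = 338; hence R_5(7) > 338.


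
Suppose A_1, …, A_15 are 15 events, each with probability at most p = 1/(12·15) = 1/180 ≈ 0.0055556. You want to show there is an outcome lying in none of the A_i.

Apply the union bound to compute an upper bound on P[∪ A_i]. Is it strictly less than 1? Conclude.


Union bound: P[∪_{i=1}^{15} A_i] ≤ Σ_i P[A_i] ≤ 15·p = 15·(1/180) = 1/12.
Numerically: 1/12 ≈ 0.0833333.
Is 1/12 < 1? YES.
Since P[∪ A_i] ≤ 1/12 < 1, the complement has P[∩ A_i^c] ≥ 1 − 1/12 = 11/12 > 0, so some outcome avoids every A_i.

15·p = 1/12 ≈ 0.0833333; existence CERTIFIED by the union bound.


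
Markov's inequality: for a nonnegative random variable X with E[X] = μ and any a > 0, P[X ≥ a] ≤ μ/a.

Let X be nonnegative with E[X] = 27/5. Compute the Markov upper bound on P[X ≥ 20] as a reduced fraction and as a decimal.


μ = E[X] = 27/5, a = 20.
Markov: P[X ≥ 20] ≤ μ/a = (27/5)/20 = 27/100.
Numerically: ≈ 0.270.
(Since a = 20 > μ = 5.400, the bound 27/100 is < 1 and informative.)

P[X ≥ 20] ≤ 27/100 ≈ 0.270.


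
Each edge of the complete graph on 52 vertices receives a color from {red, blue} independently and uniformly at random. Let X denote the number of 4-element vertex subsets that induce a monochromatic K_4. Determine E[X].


Let X = Σ_S X_S over the C(52, 4) = 270725 subsets S of size 4, where X_S = 1 if the K_4 on S is monochromatic.
For a fixed S, the K_4 on S has C(4, 2) = 6 edges. P[all 6 edges red] = (1/2)^6, and likewise for blue, so P[monochromatic] = 2·(1/2)^6 = 2^{1 − 6} = 1/32.
By linearity of expectation: E[X] = C(52, 4) · 2^{1 − 6} = 270725 · 1/32 = 270725/32.
Numerically: E[X] ≈ 8460.156250.

E[X] = C(52,4)·2^(1−C(4,2)) = 270725/32 ≈ 8460.156250.


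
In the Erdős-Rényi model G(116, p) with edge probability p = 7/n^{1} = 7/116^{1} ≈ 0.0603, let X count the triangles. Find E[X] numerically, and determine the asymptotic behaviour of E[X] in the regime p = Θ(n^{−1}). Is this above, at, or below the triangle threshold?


Number of potential triangles: C(116, 3) = 253460.
Each occurs with probability p³ ≈ (0.0603)³ ≈ 2.19746e-04.
By linearity: E[X] = C(116, 3)·p³ ≈ 253460 · 2.19746e-04 ≈ 55.697.
Here α = 1, so p = 7/n is exactly at the triangle threshold p ~ 1/n. Asymptotically E[X] → c³/6 = 7³/6 = 343/6 ≈ 57.167, a bounded constant. In this regime the triangle count is asymptotically Poisson(c³/6).

E[X] ≈ 55.697; in regime p = Θ(1/n^{1}) E[X] stays bounded (at the triangle threshold p ~ 1/n).


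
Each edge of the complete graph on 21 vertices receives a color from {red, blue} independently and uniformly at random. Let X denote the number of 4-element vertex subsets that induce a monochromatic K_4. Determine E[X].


Let X = Σ_S X_S over the C(21, 4) = 5985 subsets S of size 4, where X_S = 1 if the K_4 on S is monochromatic.
For a fixed S, the K_4 on S has C(4, 2) = 6 edges. P[all 6 edges red] = (1/2)^6, and likewise for blue, so P[monochromatic] = 2·(1/2)^6 = 2^{1 − 6} = 1/32.
Summing: E[X] = C(21, 4) · 2^{1 − 6} = 5985 · 1/32 = 5985/32.
Numerically: E[X] ≈ 187.0312.

E[X] = C(21,4)·2^(1−C(4,2)) = 5985/32 ≈ 187.0312.


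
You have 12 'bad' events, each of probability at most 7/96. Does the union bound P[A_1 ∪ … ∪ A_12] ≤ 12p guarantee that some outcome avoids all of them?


Union bound: P[∪_{i=1}^{12} A_i] ≤ Σ_i P[A_i] ≤ 12·p = 12·(7/96) = 7/8.
Numerically: 7/8 ≈ 0.8750.
Is 7/8 < 1? YES.
Since P[∪ A_i] ≤ 7/8 < 1, the complement has P[∩ A_i^c] ≥ 1 − 7/8 = 1/8 > 0, so some outcome avoids every A_i.

12·p = 7/8 ≈ 0.8750; existence CERTIFIED by the union bound.


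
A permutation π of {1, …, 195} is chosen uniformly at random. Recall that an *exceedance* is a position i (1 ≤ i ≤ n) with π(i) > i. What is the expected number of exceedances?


Write X = Σ_{i=1}^{195} X_i, where X_i = 1_{π(i) > i}.
For each fixed i, π(i) is uniform over {1, …, 195} (marginal of a uniform permutation), so P[π(i) > i] = (n − i)/n. Summing: Σ_{i=1}^{195} (n − i)/n = (0 + 1 + … + 194)/195 = 195(195 − 1)/(2·195) = (195 − 1)/2.
Hence E[X] = Σ_{i=1}^{195} (195 − i)/195 = 97 ≈ 97.000.

E[X] = 97 = 97.000.


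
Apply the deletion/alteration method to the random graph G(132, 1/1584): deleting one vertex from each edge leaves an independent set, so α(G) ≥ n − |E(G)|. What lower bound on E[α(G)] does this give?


E[|E(G)|] = C(132, 2)·p = 8646 · (1/1584) = 131/24.
E[α(G)] ≥ n − E[|E(G)|] = 132 − 131/24 = 3037/24.
Numerically: ≈ 126.54167.
(This is only a lower bound; the true E[α(G)] may be larger.)

E[α(G)] ≥ 3037/24 ≈ 126.54167.


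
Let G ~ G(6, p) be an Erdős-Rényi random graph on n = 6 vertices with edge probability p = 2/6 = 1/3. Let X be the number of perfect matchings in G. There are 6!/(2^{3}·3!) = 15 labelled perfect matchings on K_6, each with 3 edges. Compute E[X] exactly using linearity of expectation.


K_6 has 6!/(2^{3}·3!) = 15 labelled perfect matchings.
For each such perfect matching H, let X_H = 1 if all 3 edges of H are present in G. Then P[X_H = 1] = p^{3} = (1/3)^{3} = 1/27.
By linearity: E[X] = Σ_H E[X_H] = 15 · p^{3} = 15 · 1/27 = 5/9.
Numerically: E[X] ≈ 0.55556.

E[X] = 15 · (1/3)^{3} = 5/9 ≈ 0.55556.


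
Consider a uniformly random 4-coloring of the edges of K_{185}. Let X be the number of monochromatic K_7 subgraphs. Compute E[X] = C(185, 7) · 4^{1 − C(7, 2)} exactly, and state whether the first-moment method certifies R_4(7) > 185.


E[X] = C(185, 7) · 4^{1 − 21} = 1311854301420 · 4^{−20} = 1311854301420/1099511627776.
As a reduced fraction: E[X] = 327963575355/274877906944 ≈ 1.19312.
Is E[X] < 1? NO.
Since E[X] ≥ 1, the first-moment bound is inconclusive at n = 185; it does NOT by itself certify R_4(7) > 185.

E[X] = 327963575355/274877906944 ≈ 1.19312; E[X] ≥ 1; first-moment method inconclusive here.


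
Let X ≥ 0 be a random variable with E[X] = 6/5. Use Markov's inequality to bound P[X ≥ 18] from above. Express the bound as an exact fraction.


μ = E[X] = 6/5, a = 18.
Markov: P[X ≥ 18] ≤ μ/a = (6/5)/18 = 1/15.
Numerically: ≈ 0.066667.
(Since a = 18 > μ = 1.200000, the bound 1/15 is < 1 and informative.)

P[X ≥ 18] ≤ 1/15 ≈ 0.066667.


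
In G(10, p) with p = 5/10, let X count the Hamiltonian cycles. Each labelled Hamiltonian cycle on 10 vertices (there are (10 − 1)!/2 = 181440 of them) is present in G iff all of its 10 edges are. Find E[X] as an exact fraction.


K_10 has (10 − 1)!/2 = 181440 labelled Hamiltonian cycles.
For each such Hamiltonian cycle H, let X_H = 1 if all 10 edges of H are present in G. Then P[X_H = 1] = p^{10} = (1/2)^{10} = 1/1024.
Summing the indicators: E[X] = Σ_H E[X_H] = 181440 · p^{10} = 181440 · 1/1024 = 2835/16.
Numerically: E[X] ≈ 177.

E[X] = 181440 · (1/2)^{10} = 2835/16 ≈ 177.


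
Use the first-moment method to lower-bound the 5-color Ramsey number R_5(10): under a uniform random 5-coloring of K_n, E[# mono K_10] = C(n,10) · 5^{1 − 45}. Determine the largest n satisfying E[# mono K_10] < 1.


We need C(n, 10) · 5^{1 − 45} < 1, i.e. C(n, 10) < 5^{45 − 1} = 5684341886080801486968994140625.
Check values of n near the boundary:
  n = 5389: C(5389, 10) = 5645340767466558997768874792926; 5645340767466558997768874792926 < 5684341886080801486968994140625? YES
  n = 5390: C(5390, 10) = 5655833965919099070255434039753; 5655833965919099070255434039753 < 5684341886080801486968994140625? YES
  n = 5391: C(5391, 10) = 5666344714787188828795213697883; 5666344714787188828795213697883 < 5684341886080801486968994140625? YES
  n = 5392: C(5392, 10) = 5676873040158402483252283957448; 5676873040158402483252283957448 < 5684341886080801486968994140625? YES
  n = 5393: C(5393, 10) = 5687418968154238267170642278008; 5687418968154238267170642278008 < 5684341886080801486968994140625? NO
  n = 5394: C(5394, 10) = 5697982524930156243149785372878; 5697982524930156243149785372878 < 5684341886080801486968994140625? NO
The largest n with C(n, 10) < 5684341886080801486968994140625 is n = 5392 (where E[X] = 5676873040158402483252283957448/5684341886080801486968994140625 ≈ 0.9987). Hence R_5(10) > 5392, i.e. R_5(10) ≥ 5393.

Largest n = 5392; hence R_5(10) > 5392.
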